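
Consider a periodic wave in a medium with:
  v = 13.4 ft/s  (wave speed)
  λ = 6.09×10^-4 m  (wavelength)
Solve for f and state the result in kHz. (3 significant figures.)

6.71 kHz

Solving v = f·λ for f: f = v/λ.
v = 13.4 ft/s = 4.084 m/s; λ = 6.09×10^-4 m.
f = 6707 Hz
6707 Hz × (1 kHz / 1000 Hz) = 6.707 kHz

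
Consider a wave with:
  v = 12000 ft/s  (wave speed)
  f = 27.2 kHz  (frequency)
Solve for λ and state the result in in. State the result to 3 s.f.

5.29 in

Rearranging: λ = v/f.
v = 12000 ft/s = 3658 m/s; f = 27.2 kHz = 27200 Hz.
λ = 0.1345 m
0.1345 m × (1 in / 0.02540 m) = 5.294 in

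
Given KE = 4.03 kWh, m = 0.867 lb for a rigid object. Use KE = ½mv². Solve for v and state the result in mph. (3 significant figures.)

Rearranging: v = √(2·KE/m).
KE = 4.03 kWh = 1.451×10^7 J; m = 0.867 lb = 0.3933 kg.
v = 8590 m/s
8590 m/s × (1 mph / 0.4470 m/s) = 19215 mph

19200 mph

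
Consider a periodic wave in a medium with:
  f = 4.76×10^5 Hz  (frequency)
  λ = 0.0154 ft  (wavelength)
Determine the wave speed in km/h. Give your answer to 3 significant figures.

8040 km/h

Directly: v = fλ.
f = 4.76×10^5 Hz; λ = 0.0154 ft = 0.004694 m.
v = 2234 m/s
2234 m/s × (1 km/h / 0.2778 m/s) = 8044 km/h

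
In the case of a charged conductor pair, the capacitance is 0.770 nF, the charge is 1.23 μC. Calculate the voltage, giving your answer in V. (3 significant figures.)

Solving C = Q/V for V: V = Q/C.
C = 0.770 nF = 7.700×10^-10 F; Q = 1.23 μC = 1.230×10^-6 C.
V = 1597 V

1600 V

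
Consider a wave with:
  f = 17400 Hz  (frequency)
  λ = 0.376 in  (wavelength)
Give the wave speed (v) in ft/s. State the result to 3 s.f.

Directly: v = fλ.
f = 17400 Hz; λ = 0.376 in = 0.009550 m.
v = 166.2 m/s
166.2 m/s × (1 ft/s / 0.3048 m/s) = 545.2 ft/s

545 ft/s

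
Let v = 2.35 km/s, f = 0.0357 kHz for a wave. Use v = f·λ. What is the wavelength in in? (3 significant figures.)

Solving v = f·λ for λ: λ = v/f.
v = 2.35 km/s = 2350 m/s; f = 0.0357 kHz = 35.70 Hz.
λ = 65.83 m
65.83 m × (1 in / 0.02540 m) = 2592 in

2590 in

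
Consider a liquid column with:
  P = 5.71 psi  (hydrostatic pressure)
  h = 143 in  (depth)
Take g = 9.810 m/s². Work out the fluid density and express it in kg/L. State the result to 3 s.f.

Rearranging P = ρ·g·h for ρ: ρ = P/(g·h).
P = 5.71 psi = 39369 Pa; h = 143 in = 3.632 m; g = 9.810 m/s².
ρ = 1105 kg/m³
1105 kg/m³ × (1 kg/L / 1000 kg/m³) = 1.105 kg/L

1.10 kg/L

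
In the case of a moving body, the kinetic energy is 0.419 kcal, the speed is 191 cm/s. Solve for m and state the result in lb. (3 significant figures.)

Rearranging: m = 2·KE/v².
KE = 0.419 kcal = 1753 J; v = 191 cm/s = 1.910 m/s.
m = 961.1 kg
961.1 kg × (1 lb / 0.4536 kg) = 2119 lb

2120 lb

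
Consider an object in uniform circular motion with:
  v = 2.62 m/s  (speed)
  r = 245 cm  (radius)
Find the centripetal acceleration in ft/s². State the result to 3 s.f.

9.19 ft/s²

a is given directly by: a = v²/r.
v = 2.62 m/s; r = 245 cm = 2.450 m.
a = 2.802 m/s²
2.802 m/s² × (1 ft/s² / 0.3048 m/s²) = 9.192 ft/s²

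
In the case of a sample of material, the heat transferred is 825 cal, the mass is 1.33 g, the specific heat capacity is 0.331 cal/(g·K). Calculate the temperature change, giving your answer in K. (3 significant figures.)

1870 K

Rearranging: ΔT = Q/(m·c).
Q = 825 cal = 3452 J; m = 1.33 g = 0.001330 kg; c = 0.331 cal/(g·K) = 1385 J/(kg·K).
ΔT = 1874 K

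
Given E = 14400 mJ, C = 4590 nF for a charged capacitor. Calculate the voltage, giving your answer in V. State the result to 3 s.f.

2500 V

Solving E = ½C·V² for V: V = √(2E/C).
E = 14400 mJ = 14.40 J; C = 4590 nF = 4.590×10^-6 F.
V = 2505 V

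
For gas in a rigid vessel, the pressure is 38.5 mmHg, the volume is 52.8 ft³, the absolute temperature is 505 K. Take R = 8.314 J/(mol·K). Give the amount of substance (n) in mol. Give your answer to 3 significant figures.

1.83 mol

From the ideal-gas law: n = PV/(RT).
P = 38.5 mmHg = 5133 Pa; V = 52.8 ft³ = 1.495 m³; T = 505 K; R = 8.314 J/(mol·K).
n = 1.828 mol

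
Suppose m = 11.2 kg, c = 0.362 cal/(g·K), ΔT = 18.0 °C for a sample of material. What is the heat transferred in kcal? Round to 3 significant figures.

Q is given directly by: Q = mcΔT.
m = 11.2 kg; c = 0.362 cal/(g·K) = 1515 J/(kg·K); ΔT = 18.0 °C = 18.00 K.
Q = 3.053×10^5 J  (the unit combination reduces to kg·m²/s² = J)
3.053×10^5 J × (1 kcal / 4184 J) = 72.98 kcal

73.0 kcal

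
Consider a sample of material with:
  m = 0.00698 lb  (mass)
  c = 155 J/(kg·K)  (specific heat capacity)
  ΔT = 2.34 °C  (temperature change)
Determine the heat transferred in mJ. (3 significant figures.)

1150 mJ

Q is given directly by: Q = mcΔT.
m = 0.00698 lb = 0.003166 kg; c = 155 J/(kg·K); ΔT = 2.34 °C = 2.340 K.
Q = 1.148 J
1.148 J × (1 mJ / 0.001000 J) = 1148 mJ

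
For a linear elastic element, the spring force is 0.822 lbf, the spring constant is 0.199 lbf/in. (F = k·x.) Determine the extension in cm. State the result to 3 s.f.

10.5 cm

From Hooke's law: x = F/k.
F = 0.822 lbf = 3.656 N; k = 0.199 lbf/in = 34.85 N/m.
x = 0.1049 m
0.1049 m × (1 cm / 0.01000 m) = 10.49 cm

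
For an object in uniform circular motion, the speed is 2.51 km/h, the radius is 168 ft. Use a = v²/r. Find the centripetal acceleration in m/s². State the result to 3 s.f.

Directly: a = v²/r.
v = 2.51 km/h = 0.6972 m/s; r = 168 ft = 51.21 m.
a = 0.009493 m/s²

0.00949 m/s²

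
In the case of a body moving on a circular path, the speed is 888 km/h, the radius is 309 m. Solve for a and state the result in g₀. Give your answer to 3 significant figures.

a is given directly by: a = v²/r.
v = 888 km/h = 246.7 m/s; r = 309 m.
a = 196.9 m/s²
196.9 m/s² × (1 g₀ / 9.807 m/s²) = 20.08 g₀

20.1 g₀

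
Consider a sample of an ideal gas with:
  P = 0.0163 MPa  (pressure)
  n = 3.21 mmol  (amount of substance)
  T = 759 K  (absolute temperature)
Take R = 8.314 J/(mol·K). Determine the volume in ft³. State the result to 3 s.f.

Solving PV = nRT for V: V = nRT/P.
P = 0.0163 MPa = 16300 Pa; n = 3.21 mmol = 0.003210 mol; T = 759 K; R = 8.314 J/(mol·K).
V = 0.001243 m³
0.001243 m³ × (1 ft³ / 0.02832 m³) = 0.04389 ft³

0.0439 ft³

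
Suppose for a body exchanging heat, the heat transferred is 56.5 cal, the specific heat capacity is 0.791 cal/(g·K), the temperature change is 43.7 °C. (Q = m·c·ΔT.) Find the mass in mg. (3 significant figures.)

1630 mg

Solving Q = m·c·ΔT for m: m = Q/(c·ΔT).
Q = 56.5 cal = 236.4 J; c = 0.791 cal/(g·K) = 3310 J/(kg·K); ΔT = 43.7 °C = 43.70 K.
m = 0.001635 kg
0.001635 kg × (1 mg / 1.000×10^-6 kg) = 1635 mg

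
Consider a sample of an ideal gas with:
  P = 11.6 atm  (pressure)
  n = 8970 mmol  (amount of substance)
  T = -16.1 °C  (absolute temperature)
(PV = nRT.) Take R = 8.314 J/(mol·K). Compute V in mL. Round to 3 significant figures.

From the ideal-gas law: V = nRT/P.
P = 11.6 atm = 1.175×10^6 Pa; n = 8970 mmol = 8.970 mol; T = -16.1 °C = 257.0 K; R = 8.314 J/(mol·K).
V = 0.01631 m³
0.01631 m³ × (1 mL / 1.000×10^-6 m³) = 16310 mL

16300 mL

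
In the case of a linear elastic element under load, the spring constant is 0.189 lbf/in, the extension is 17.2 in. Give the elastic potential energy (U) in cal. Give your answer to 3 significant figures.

Directly: U = ½kx².
k = 0.189 lbf/in = 33.10 N/m; x = 17.2 in = 0.4369 m.
U = 3.159 J  (the unit combination reduces to kg·m²/s² = J)
3.159 J × (1 cal / 4.184 J) = 0.7549 cal

0.755 cal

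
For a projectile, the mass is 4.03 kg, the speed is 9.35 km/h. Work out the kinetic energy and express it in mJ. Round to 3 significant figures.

KE is given directly by: KE = ½mv².
m = 4.03 kg; v = 9.35 km/h = 2.597 m/s.
KE = 13.59 J
13.59 J × (1 mJ / 0.001000 J) = 13592 mJ

13600 mJ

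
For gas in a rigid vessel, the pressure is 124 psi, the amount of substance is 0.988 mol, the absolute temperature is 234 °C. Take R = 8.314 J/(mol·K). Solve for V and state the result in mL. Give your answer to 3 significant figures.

From the ideal-gas law: V = nRT/P.
P = 124 psi = 8.549×10^5 Pa; n = 0.988 mol; T = 234 °C = 507.1 K; R = 8.314 J/(mol·K).
V = 0.004873 m³
0.004873 m³ × (1 mL / 1.000×10^-6 m³) = 4873 mL

4870 mL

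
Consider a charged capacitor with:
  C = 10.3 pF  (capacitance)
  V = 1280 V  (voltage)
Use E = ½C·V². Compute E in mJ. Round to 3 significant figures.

0.00844 mJ

E is given directly by: E = ½CV².
C = 10.3 pF = 1.030×10^-11 F; V = 1280 V.
E = 8.438×10^-6 J  (the unit combination reduces to kg·m²/s² = J)
8.438×10^-6 J × (1 mJ / 0.001000 J) = 0.008438 mJ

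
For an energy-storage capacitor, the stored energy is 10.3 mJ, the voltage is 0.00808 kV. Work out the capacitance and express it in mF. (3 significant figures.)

Rearranging: C = 2E/V².
E = 10.3 mJ = 0.01030 J; V = 0.00808 kV = 8.080 V.
C = 3.155×10^-4 F
3.155×10^-4 F × (1 mF / 0.001000 F) = 0.3155 mF

0.316 mF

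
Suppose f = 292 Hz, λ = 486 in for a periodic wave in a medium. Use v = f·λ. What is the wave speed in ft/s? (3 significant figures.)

v is given directly by: v = fλ.
f = 292 Hz; λ = 486 in = 12.34 m.
v = 3605 m/s
3605 m/s × (1 ft/s / 0.3048 m/s) = 11826 ft/s

11800 ft/s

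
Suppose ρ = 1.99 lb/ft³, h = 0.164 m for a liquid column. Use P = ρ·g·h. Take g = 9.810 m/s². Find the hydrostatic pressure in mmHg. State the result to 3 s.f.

0.385 mmHg

Directly: P = ρgh.
ρ = 1.99 lb/ft³ = 31.88 kg/m³; h = 0.164 m; g = 9.810 m/s².
P = 51.28 Pa
51.28 Pa × (1 mmHg / 133.3 Pa) = 0.3847 mmHg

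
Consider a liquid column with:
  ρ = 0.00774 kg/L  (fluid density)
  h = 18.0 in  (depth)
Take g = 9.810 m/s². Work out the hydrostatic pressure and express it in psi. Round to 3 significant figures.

P is given directly by: P = ρgh.
ρ = 0.00774 kg/L = 7.740 kg/m³; h = 18.0 in = 0.4572 m; g = 9.810 m/s².
P = 34.71 Pa
34.71 Pa × (1 psi / 6895 Pa) = 0.005035 psi

0.00503 psi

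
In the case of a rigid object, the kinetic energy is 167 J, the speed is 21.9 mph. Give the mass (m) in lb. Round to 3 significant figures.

7.68 lb

Solving KE = ½mv² for m: m = 2·KE/v².
KE = 167 J; v = 21.9 mph = 9.790 m/s.
m = 3.485 kg
3.485 kg × (1 lb / 0.4536 kg) = 7.682 lb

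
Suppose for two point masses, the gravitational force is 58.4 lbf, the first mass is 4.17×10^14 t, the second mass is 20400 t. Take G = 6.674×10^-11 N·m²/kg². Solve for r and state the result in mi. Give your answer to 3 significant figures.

From Newton's law of gravitation: r = √(G·m₁m₂/F).
F = 58.4 lbf = 259.8 N; m₁ = 4.17×10^14 t = 4.170×10^17 kg; m₂ = 20400 t = 2.040×10^7 kg; G = 6.674×10^-11 N·m²/kg².
r = 1.478×10^6 m
1.478×10^6 m × (1 mi / 1609 m) = 918.6 mi

919 mi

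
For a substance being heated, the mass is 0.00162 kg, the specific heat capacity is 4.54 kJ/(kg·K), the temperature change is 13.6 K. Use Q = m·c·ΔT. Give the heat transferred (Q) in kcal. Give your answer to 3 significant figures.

0.0239 kcal

Directly: Q = mcΔT.
m = 0.00162 kg; c = 4.54 kJ/(kg·K) = 4540 J/(kg·K); ΔT = 13.6 K.
Q = 100.0 J  (the unit combination reduces to kg·m²/s² = J)
100.0 J × (1 kcal / 4184 J) = 0.02391 kcal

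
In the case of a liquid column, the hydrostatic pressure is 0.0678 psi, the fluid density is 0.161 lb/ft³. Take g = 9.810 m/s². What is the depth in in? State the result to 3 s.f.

727 in

Rearranging: h = P/(ρ·g).
P = 0.0678 psi = 467.5 Pa; ρ = 0.161 lb/ft³ = 2.579 kg/m³; g = 9.810 m/s².
h = 18.48 m
18.48 m × (1 in / 0.02540 m) = 727.4 in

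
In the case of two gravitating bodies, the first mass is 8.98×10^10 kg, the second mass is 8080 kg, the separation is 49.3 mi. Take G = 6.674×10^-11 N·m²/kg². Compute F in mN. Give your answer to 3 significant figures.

F is given directly by: F = Gm₁m₂/r².
m₁ = 8.98×10^10 kg; m₂ = 8080 kg; r = 49.3 mi = 79341 m; G = 6.674×10^-11 N·m²/kg².
F = 7.693×10^-6 N  (the unit combination reduces to kg·m/s² = N)
7.693×10^-6 N × (1 mN / 0.001000 N) = 0.007693 mN

0.00769 mN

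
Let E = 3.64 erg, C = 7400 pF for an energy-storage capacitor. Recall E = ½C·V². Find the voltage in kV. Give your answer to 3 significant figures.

Solving E = ½C·V² for V: V = √(2E/C).
E = 3.64 erg = 3.640×10^-7 J; C = 7400 pF = 7.400×10^-9 F.
V = 9.919 V  (the unit combination reduces to kg·m²/(A·s³) = V)
9.919 V × (1 kV / 1000 V) = 0.009919 kV

0.00992 kV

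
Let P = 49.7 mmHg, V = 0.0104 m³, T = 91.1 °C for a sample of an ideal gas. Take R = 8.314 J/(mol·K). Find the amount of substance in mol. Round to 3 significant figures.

0.0228 mol

Rearranging: n = PV/(RT).
P = 49.7 mmHg = 6626 Pa; V = 0.0104 m³; T = 91.1 °C = 364.2 K; R = 8.314 J/(mol·K).
n = 0.02276 mol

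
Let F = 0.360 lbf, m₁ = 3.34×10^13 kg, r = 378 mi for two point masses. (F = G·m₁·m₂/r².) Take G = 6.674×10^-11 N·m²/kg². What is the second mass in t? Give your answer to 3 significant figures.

2.66×10^5 t

Solving F = G·m₁·m₂/r² for m₂: m₂ = F·r²/(G·m₁).
F = 0.360 lbf = 1.601 N; m₁ = 3.34×10^13 kg; r = 378 mi = 6.083×10^5 m; G = 6.674×10^-11 N·m²/kg².
m₂ = 2.659×10^8 kg
2.659×10^8 kg × (1 t / 1000 kg) = 2.659×10^5 t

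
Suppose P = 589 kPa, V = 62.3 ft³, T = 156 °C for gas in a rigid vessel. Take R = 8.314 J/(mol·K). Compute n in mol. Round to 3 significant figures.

291 mol

From the ideal-gas law: n = PV/(RT).
P = 589 kPa = 5.890×10^5 Pa; V = 62.3 ft³ = 1.764 m³; T = 156 °C = 429.1 K; R = 8.314 J/(mol·K).
n = 291.2 mol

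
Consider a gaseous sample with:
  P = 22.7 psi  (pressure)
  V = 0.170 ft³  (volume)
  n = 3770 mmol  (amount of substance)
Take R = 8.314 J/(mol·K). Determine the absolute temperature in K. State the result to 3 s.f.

From the ideal-gas law: T = PV/(nR).
P = 22.7 psi = 1.565×10^5 Pa; V = 0.170 ft³ = 0.004814 m³; n = 3770 mmol = 3.770 mol; R = 8.314 J/(mol·K).
T = 24.04 K

24.0 K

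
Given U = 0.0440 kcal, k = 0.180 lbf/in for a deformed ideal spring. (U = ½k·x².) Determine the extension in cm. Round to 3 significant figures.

Rearranging: x = √(2U/k).
U = 0.0440 kcal = 184.1 J; k = 0.180 lbf/in = 31.52 N/m.
x = 3.418 m
3.418 m × (1 cm / 0.01000 m) = 341.8 cm

342 cm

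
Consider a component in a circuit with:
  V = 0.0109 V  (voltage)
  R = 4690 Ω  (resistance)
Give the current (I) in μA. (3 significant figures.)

From Ohm's law: I = V/R.
V = 0.0109 V; R = 4690 Ω.
I = 2.324×10^-6 A
2.324×10^-6 A × (1 μA / 1.000×10^-6 A) = 2.324 μA

2.32 μA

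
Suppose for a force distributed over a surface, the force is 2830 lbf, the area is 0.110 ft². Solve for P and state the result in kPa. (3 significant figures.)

1230 kPa

Directly: P = F/A.
F = 2830 lbf = 12588 N; A = 0.110 ft² = 0.01022 m².
P = 1.232×10^6 Pa
1.232×10^6 Pa × (1 kPa / 1000 Pa) = 1232 kPa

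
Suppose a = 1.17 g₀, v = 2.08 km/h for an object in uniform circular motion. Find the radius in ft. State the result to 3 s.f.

0.0955 ft

Solving a = v²/r for r: r = v²/a.
a = 1.17 g₀ = 11.47 m/s²; v = 2.08 km/h = 0.5778 m/s.
r = 0.02909 m
0.02909 m × (1 ft / 0.3048 m) = 0.09546 ft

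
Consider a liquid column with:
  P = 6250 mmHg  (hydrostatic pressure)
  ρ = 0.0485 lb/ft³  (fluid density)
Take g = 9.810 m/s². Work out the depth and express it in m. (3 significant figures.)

Solving P = ρ·g·h for h: h = P/(ρ·g).
P = 6250 mmHg = 8.333×10^5 Pa; ρ = 0.0485 lb/ft³ = 0.7769 kg/m³; g = 9.810 m/s².
h = 1.093×10^5 m

1.09×10^5 m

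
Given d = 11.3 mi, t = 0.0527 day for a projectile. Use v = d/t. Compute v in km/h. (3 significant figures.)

Directly: v = d/t.
d = 11.3 mi = 18186 m; t = 0.0527 day = 4553 s.
v = 3.994 m/s
3.994 m/s × (1 km/h / 0.2778 m/s) = 14.38 km/h

14.4 km/h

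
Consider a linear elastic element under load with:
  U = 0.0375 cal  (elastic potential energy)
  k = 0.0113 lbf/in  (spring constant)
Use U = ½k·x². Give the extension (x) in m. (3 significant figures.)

Rearranging U = ½k·x² for x: x = √(2U/k).
U = 0.0375 cal = 0.1569 J; k = 0.0113 lbf/in = 1.979 N/m.
x = 0.3982 m

0.398 m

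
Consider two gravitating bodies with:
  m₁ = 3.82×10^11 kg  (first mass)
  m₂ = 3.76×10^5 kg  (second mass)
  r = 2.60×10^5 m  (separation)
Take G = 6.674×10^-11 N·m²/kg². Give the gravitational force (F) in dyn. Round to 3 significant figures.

14.2 dyn

From Newton's law of gravitation: F = Gm₁m₂/r².
m₁ = 3.82×10^11 kg; m₂ = 3.76×10^5 kg; r = 2.60×10^5 m; G = 6.674×10^-11 N·m²/kg².
F = 1.418×10^-4 N  (the unit combination reduces to kg·m/s² = N)
1.418×10^-4 N × (1 dyn / 1.000×10^-5 N) = 14.18 dyn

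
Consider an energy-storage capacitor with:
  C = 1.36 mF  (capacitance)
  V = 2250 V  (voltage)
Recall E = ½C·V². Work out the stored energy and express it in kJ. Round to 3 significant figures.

Directly: E = ½CV².
C = 1.36 mF = 0.001360 F; V = 2250 V.
E = 3443 J
3443 J × (1 kJ / 1000 J) = 3.443 kJ

3.44 kJ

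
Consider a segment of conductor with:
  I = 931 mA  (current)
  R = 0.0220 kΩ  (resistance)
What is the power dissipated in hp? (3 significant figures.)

Directly: P = I²R.
I = 931 mA = 0.9310 A; R = 0.0220 kΩ = 22.00 Ω.
P = 19.07 W
19.07 W × (1 hp / 745.7 W) = 0.02557 hp

0.0256 hp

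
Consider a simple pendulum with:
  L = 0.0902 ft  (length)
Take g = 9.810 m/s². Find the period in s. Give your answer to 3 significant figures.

Directly: T = 2π√(L/g).
L = 0.0902 ft = 0.02749 m; g = 9.810 m/s².
T = 0.3326 s

0.333 s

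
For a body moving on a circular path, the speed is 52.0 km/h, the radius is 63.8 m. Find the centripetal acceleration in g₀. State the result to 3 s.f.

Directly: a = v²/r.
v = 52.0 km/h = 14.44 m/s; r = 63.8 m.
a = 3.270 m/s²
3.270 m/s² × (1 g₀ / 9.807 m/s²) = 0.3335 g₀

0.333 g₀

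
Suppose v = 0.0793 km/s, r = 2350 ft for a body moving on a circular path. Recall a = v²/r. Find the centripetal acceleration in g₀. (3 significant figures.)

a is given directly by: a = v²/r.
v = 0.0793 km/s = 79.30 m/s; r = 2350 ft = 716.3 m.
a = 8.779 m/s²
8.779 m/s² × (1 g₀ / 9.807 m/s²) = 0.8952 g₀

0.895 g₀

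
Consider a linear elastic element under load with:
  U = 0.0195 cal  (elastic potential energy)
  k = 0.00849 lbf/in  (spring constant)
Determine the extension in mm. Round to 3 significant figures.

331 mm

Rearranging: x = √(2U/k).
U = 0.0195 cal = 0.08159 J; k = 0.00849 lbf/in = 1.487 N/m.
x = 0.3313 m
0.3313 m × (1 mm / 0.001000 m) = 331.3 mm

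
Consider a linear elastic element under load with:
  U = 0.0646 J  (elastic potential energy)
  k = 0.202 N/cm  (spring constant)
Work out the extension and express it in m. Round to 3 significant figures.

0.0800 m

Rearranging: x = √(2U/k).
U = 0.0646 J; k = 0.202 N/cm = 20.20 N/m.
x = 0.07998 m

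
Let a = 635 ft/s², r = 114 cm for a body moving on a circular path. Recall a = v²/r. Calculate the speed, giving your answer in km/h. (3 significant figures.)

53.5 km/h

Rearranging a = v²/r for v: v = √(a·r).
a = 635 ft/s² = 193.5 m/s²; r = 114 cm = 1.140 m.
v = 14.85 m/s
14.85 m/s × (1 km/h / 0.2778 m/s) = 53.47 km/h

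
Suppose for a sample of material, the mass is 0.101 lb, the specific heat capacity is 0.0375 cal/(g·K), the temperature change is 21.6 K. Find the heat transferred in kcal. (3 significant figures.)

Q is given directly by: Q = mcΔT.
m = 0.101 lb = 0.04581 kg; c = 0.0375 cal/(g·K) = 156.9 J/(kg·K); ΔT = 21.6 K.
Q = 155.3 J  (the unit combination reduces to kg·m²/s² = J)
155.3 J × (1 kcal / 4184 J) = 0.03711 kcal

0.0371 kcal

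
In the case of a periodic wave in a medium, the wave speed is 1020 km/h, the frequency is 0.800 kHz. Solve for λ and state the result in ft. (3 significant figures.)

Rearranging v = f·λ for λ: λ = v/f.
v = 1020 km/h = 283.3 m/s; f = 0.800 kHz = 800.0 Hz.
λ = 0.3542 m
0.3542 m × (1 ft / 0.3048 m) = 1.162 ft

1.16 ft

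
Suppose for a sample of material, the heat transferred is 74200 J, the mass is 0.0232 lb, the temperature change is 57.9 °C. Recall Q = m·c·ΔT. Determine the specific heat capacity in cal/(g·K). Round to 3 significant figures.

Solving Q = m·c·ΔT for c: c = Q/(m·ΔT).
Q = 74200 J; m = 0.0232 lb = 0.01052 kg; ΔT = 57.9 °C = 57.90 K.
c = 1.218×10^5 J/(kg·K)
1.218×10^5 J/(kg·K) × (1 cal/(g·K) / 4184 J/(kg·K)) = 29.11 cal/(g·K)

29.1 cal/(g·K)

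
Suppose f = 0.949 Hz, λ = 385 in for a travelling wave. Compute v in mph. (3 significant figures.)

20.8 mph

Directly: v = fλ.
f = 0.949 Hz; λ = 385 in = 9.779 m.
v = 9.280 m/s
9.280 m/s × (1 mph / 0.4470 m/s) = 20.76 mph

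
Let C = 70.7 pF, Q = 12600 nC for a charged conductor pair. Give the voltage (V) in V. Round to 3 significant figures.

1.78×10^5 V

Rearranging C = Q/V for V: V = Q/C.
C = 70.7 pF = 7.070×10^-11 F; Q = 12600 nC = 1.260×10^-5 C.
V = 1.782×10^5 V  (the unit combination reduces to kg·m²/(A·s³) = V)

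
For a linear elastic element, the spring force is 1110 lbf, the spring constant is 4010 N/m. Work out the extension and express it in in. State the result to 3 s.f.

48.5 in

From Hooke's law: x = F/k.
F = 1110 lbf = 4938 N; k = 4010 N/m.
x = 1.231 m
1.231 m × (1 in / 0.02540 m) = 48.48 in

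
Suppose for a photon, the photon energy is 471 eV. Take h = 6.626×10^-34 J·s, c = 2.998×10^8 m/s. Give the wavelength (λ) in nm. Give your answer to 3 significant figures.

Rearranging: λ = hc/E.
E = 471 eV = 7.546×10^-17 J; h = 6.626×10^-34 J·s; c = 2.998×10^8 m/s.
λ = 2.632×10^-9 m
2.632×10^-9 m × (1 nm / 1.000×10^-9 m) = 2.632 nm

2.63 nm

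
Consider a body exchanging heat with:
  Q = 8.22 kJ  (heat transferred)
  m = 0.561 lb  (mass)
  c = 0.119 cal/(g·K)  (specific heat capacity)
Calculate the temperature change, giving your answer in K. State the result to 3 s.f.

Rearranging Q = m·c·ΔT for ΔT: ΔT = Q/(m·c).
Q = 8.22 kJ = 8220 J; m = 0.561 lb = 0.2545 kg; c = 0.119 cal/(g·K) = 497.9 J/(kg·K).
ΔT = 64.88 K

64.9 K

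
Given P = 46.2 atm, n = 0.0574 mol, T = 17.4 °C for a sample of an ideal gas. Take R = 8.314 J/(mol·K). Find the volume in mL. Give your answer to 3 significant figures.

Rearranging: V = nRT/P.
P = 46.2 atm = 4.681×10^6 Pa; n = 0.0574 mol; T = 17.4 °C = 290.5 K; R = 8.314 J/(mol·K).
V = 2.962×10^-5 m³
2.962×10^-5 m³ × (1 mL / 1.000×10^-6 m³) = 29.62 mL

29.6 mL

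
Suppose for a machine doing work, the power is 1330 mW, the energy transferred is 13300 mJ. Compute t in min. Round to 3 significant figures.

Rearranging: t = W/P.
P = 1330 mW = 1.330 W; W = 13300 mJ = 13.30 J.
t = 10.00 s
10.00 s × (1 min / 60.00 s) = 0.1667 min

0.167 min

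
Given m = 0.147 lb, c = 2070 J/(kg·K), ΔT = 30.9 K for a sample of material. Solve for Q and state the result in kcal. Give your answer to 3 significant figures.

1.02 kcal

Q is given directly by: Q = mcΔT.
m = 0.147 lb = 0.06668 kg; c = 2070 J/(kg·K); ΔT = 30.9 K.
Q = 4265 J
4265 J × (1 kcal / 4184 J) = 1.019 kcal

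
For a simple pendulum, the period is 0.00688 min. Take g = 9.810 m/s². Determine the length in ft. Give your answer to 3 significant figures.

Solving T = 2π√(L/g) for L: L = g·(T/2π)².
T = 0.00688 min = 0.4128 s; g = 9.810 m/s².
L = 0.04234 m
0.04234 m × (1 ft / 0.3048 m) = 0.1389 ft

0.139 ft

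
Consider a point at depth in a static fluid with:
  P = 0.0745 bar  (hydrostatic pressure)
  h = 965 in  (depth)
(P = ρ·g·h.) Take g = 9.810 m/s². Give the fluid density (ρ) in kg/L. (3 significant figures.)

Solving P = ρ·g·h for ρ: ρ = P/(g·h).
P = 0.0745 bar = 7450 Pa; h = 965 in = 24.51 m; g = 9.810 m/s².
ρ = 30.98 kg/m³
30.98 kg/m³ × (1 kg/L / 1000 kg/m³) = 0.03098 kg/L

0.0310 kg/L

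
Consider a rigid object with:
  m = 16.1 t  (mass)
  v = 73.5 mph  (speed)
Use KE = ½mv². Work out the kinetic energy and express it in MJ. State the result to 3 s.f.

Directly: KE = ½mv².
m = 16.1 t = 16100 kg; v = 73.5 mph = 32.86 m/s.
KE = 8.691×10^6 J
8.691×10^6 J × (1 MJ / 1.000×10^6 J) = 8.691 MJ

8.69 MJ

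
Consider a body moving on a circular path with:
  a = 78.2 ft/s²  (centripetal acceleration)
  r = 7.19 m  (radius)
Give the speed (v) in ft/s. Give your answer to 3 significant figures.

42.9 ft/s

Rearranging: v = √(a·r).
a = 78.2 ft/s² = 23.84 m/s²; r = 7.19 m.
v = 13.09 m/s
13.09 m/s × (1 ft/s / 0.3048 m/s) = 42.95 ft/s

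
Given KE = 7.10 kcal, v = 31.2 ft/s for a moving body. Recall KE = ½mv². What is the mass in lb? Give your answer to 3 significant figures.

Solving KE = ½mv² for m: m = 2·KE/v².
KE = 7.10 kcal = 29706 J; v = 31.2 ft/s = 9.510 m/s.
m = 657.0 kg
657.0 kg × (1 lb / 0.4536 kg) = 1448 lb

1450 lb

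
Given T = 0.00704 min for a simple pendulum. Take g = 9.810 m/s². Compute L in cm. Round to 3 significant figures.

4.43 cm

Rearranging: L = g·(T/2π)².
T = 0.00704 min = 0.4224 s; g = 9.810 m/s².
L = 0.04434 m
0.04434 m × (1 cm / 0.01000 m) = 4.434 cm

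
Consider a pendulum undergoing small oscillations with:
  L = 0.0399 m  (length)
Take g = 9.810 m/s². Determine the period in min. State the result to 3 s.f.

Directly: T = 2π√(L/g).
L = 0.0399 m; g = 9.810 m/s².
T = 0.4007 s
0.4007 s × (1 min / 60.00 s) = 0.006679 min

0.00668 min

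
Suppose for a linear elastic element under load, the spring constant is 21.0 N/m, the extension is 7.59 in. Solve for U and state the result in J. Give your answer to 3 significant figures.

U is given directly by: U = ½kx².
k = 21.0 N/m; x = 7.59 in = 0.1928 m.
U = 0.3902 J

0.390 J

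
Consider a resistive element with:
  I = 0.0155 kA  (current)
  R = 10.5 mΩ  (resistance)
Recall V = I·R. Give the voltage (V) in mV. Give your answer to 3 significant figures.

Directly: V = IR.
I = 0.0155 kA = 15.50 A; R = 10.5 mΩ = 0.01050 Ω.
V = 0.1628 V
0.1628 V × (1 mV / 0.001000 V) = 162.8 mV

163 mV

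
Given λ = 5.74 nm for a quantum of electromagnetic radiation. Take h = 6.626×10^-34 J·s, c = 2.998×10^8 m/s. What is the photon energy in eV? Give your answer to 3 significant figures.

216 eV

Directly: E = hc/λ.
λ = 5.74 nm = 5.740×10^-9 m; h = 6.626×10^-34 J·s; c = 2.998×10^8 m/s.
E = 3.461×10^-17 J
3.461×10^-17 J × (1 eV / 1.602×10^-19 J) = 216.0 eV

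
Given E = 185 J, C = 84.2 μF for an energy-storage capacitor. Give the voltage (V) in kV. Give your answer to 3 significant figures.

2.10 kV

Rearranging E = ½C·V² for V: V = √(2E/C).
E = 185 J; C = 84.2 μF = 8.420×10^-5 F.
V = 2096 V
2096 V × (1 kV / 1000 V) = 2.096 kV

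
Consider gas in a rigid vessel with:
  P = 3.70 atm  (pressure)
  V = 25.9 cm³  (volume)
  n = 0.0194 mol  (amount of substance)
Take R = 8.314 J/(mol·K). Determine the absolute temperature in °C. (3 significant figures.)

-213 °C

From the ideal-gas law: T = PV/(nR).
P = 3.70 atm = 3.749×10^5 Pa; V = 25.9 cm³ = 2.590×10^-5 m³; n = 0.0194 mol; R = 8.314 J/(mol·K).
T = 60.20 K
60.20 K − 273.15 = -212.9 °C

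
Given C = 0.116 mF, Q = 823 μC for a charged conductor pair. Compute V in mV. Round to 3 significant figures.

7090 mV

Rearranging C = Q/V for V: V = Q/C.
C = 0.116 mF = 1.160×10^-4 F; Q = 823 μC = 8.230×10^-4 C.
V = 7.095 V
7.095 V × (1 mV / 0.001000 V) = 7095 mV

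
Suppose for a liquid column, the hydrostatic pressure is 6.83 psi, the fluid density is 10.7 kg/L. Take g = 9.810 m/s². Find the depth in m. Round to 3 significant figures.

0.449 m

Rearranging: h = P/(ρ·g).
P = 6.83 psi = 47091 Pa; ρ = 10.7 kg/L = 10700 kg/m³; g = 9.810 m/s².
h = 0.4486 m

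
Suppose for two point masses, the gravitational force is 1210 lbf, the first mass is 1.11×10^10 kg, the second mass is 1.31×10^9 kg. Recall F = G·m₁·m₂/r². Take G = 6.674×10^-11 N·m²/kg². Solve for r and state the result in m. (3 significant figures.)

425 m

Rearranging F = G·m₁·m₂/r² for r: r = √(G·m₁m₂/F).
F = 1210 lbf = 5382 N; m₁ = 1.11×10^10 kg; m₂ = 1.31×10^9 kg; G = 6.674×10^-11 N·m²/kg².
r = 424.6 m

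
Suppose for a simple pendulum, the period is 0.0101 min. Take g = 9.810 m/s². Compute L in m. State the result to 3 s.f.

0.0913 m

Rearranging: L = g·(T/2π)².
T = 0.0101 min = 0.6060 s; g = 9.810 m/s².
L = 0.09125 m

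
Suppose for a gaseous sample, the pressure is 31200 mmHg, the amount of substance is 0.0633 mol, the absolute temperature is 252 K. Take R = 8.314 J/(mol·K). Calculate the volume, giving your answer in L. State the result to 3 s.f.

Solving PV = nRT for V: V = nRT/P.
P = 31200 mmHg = 4.160×10^6 Pa; n = 0.0633 mol; T = 252 K; R = 8.314 J/(mol·K).
V = 3.188×10^-5 m³
3.188×10^-5 m³ × (1 L / 0.001000 m³) = 0.03188 L

0.0319 L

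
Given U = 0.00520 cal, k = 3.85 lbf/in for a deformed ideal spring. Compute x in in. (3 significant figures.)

0.316 in

Solving U = ½k·x² for x: x = √(2U/k).
U = 0.00520 cal = 0.02176 J; k = 3.85 lbf/in = 674.2 N/m.
x = 0.008034 m
0.008034 m × (1 in / 0.02540 m) = 0.3163 in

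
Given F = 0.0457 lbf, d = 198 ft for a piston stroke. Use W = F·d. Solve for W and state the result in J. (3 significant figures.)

12.3 J

Directly: W = F·d.
F = 0.0457 lbf = 0.2033 N; d = 198 ft = 60.35 m.
W = 12.27 J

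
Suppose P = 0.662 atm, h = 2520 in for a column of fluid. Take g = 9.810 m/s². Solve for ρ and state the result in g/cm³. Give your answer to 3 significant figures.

Solving P = ρ·g·h for ρ: ρ = P/(g·h).
P = 0.662 atm = 67077 Pa; h = 2520 in = 64.01 m; g = 9.810 m/s².
ρ = 106.8 kg/m³
106.8 kg/m³ × (1 g/cm³ / 1000 kg/m³) = 0.1068 g/cm³

0.107 g/cm³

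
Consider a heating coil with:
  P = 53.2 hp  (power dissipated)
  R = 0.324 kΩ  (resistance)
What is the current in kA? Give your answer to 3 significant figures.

0.0111 kA

Solving P = I²R for I: I = √(P/R).
P = 53.2 hp = 39671 W; R = 0.324 kΩ = 324.0 Ω.
I = 11.07 A
11.07 A × (1 kA / 1000 A) = 0.01107 kA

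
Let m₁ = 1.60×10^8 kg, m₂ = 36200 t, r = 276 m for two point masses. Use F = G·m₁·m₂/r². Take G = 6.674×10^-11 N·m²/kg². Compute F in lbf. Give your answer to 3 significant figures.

F is given directly by: F = Gm₁m₂/r².
m₁ = 1.60×10^8 kg; m₂ = 36200 t = 3.620×10^7 kg; r = 276 m; G = 6.674×10^-11 N·m²/kg².
F = 5.075 N
5.075 N × (1 lbf / 4.448 N) = 1.141 lbf

1.14 lbf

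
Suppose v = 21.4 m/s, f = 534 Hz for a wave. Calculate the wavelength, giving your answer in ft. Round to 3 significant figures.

0.131 ft

Rearranging v = f·λ for λ: λ = v/f.
v = 21.4 m/s; f = 534 Hz.
λ = 0.04007 m
0.04007 m × (1 ft / 0.3048 m) = 0.1315 ft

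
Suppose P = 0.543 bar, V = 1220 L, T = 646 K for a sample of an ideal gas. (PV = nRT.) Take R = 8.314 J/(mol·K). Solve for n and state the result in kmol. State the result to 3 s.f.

Solving PV = nRT for n: n = PV/(RT).
P = 0.543 bar = 54300 Pa; V = 1220 L = 1.220 m³; T = 646 K; R = 8.314 J/(mol·K).
n = 12.33 mol
12.33 mol × (1 kmol / 1000 mol) = 0.01233 kmol

0.0123 kmol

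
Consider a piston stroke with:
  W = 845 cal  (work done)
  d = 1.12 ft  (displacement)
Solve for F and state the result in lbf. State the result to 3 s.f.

Rearranging: F = W/d.
W = 845 cal = 3535 J; d = 1.12 ft = 0.3414 m.
F = 10357 N  (the unit combination reduces to kg·m/s² = N)
10357 N × (1 lbf / 4.448 N) = 2328 lbf

2330 lbf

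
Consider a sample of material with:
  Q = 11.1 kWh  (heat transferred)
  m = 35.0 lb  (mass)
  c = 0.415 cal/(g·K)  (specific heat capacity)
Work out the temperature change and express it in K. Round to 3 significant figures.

Solving Q = m·c·ΔT for ΔT: ΔT = Q/(m·c).
Q = 11.1 kWh = 3.996×10^7 J; m = 35.0 lb = 15.88 kg; c = 0.415 cal/(g·K) = 1736 J/(kg·K).
ΔT = 1450 K

1450 K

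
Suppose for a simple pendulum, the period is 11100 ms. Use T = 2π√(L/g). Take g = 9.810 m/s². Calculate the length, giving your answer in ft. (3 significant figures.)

100 ft

Rearranging: L = g·(T/2π)².
T = 11100 ms = 11.10 s; g = 9.810 m/s².
L = 30.62 m
30.62 m × (1 ft / 0.3048 m) = 100.4 ft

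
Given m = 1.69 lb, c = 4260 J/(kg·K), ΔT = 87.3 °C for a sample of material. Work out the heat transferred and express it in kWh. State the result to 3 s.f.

Directly: Q = mcΔT.
m = 1.69 lb = 0.7666 kg; c = 4260 J/(kg·K); ΔT = 87.3 °C = 87.30 K.
Q = 2.851×10^5 J  (the unit combination reduces to kg·m²/s² = J)
2.851×10^5 J × (1 kWh / 3.600×10^6 J) = 0.07919 kWh

0.0792 kWh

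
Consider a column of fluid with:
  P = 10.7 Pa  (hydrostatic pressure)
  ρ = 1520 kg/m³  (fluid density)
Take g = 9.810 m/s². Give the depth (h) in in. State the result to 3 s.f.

Rearranging P = ρ·g·h for h: h = P/(ρ·g).
P = 10.7 Pa; ρ = 1520 kg/m³; g = 9.810 m/s².
h = 7.176×10^-4 m
7.176×10^-4 m × (1 in / 0.02540 m) = 0.02825 in

0.0283 in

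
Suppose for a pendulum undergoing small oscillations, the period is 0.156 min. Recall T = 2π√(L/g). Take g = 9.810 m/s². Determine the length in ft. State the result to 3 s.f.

71.4 ft

Rearranging T = 2π√(L/g) for L: L = g·(T/2π)².
T = 0.156 min = 9.360 s; g = 9.810 m/s².
L = 21.77 m
21.77 m × (1 ft / 0.3048 m) = 71.42 ft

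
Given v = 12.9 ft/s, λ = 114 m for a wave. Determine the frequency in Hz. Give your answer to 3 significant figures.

0.0345 Hz

Solving v = f·λ for f: f = v/λ.
v = 12.9 ft/s = 3.932 m/s; λ = 114 m.
f = 0.03449 Hz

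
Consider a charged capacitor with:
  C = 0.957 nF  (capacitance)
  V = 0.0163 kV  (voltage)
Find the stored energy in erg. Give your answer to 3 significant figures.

1.27 erg

Directly: E = ½CV².
C = 0.957 nF = 9.570×10^-10 F; V = 0.0163 kV = 16.30 V.
E = 1.271×10^-7 J  (the unit combination reduces to kg·m²/s² = J)
1.271×10^-7 J × (1 erg / 1.000×10^-7 J) = 1.271 erg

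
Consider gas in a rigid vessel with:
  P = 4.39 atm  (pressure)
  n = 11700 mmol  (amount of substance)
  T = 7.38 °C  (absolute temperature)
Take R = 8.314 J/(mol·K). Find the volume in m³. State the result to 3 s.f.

Rearranging: V = nRT/P.
P = 4.39 atm = 4.448×10^5 Pa; n = 11700 mmol = 11.70 mol; T = 7.38 °C = 280.5 K; R = 8.314 J/(mol·K).
V = 0.06135 m³

0.0613 m³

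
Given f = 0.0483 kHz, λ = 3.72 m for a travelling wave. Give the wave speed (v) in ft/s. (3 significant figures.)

589 ft/s

v is given directly by: v = fλ.
f = 0.0483 kHz = 48.30 Hz; λ = 3.72 m.
v = 179.7 m/s
179.7 m/s × (1 ft/s / 0.3048 m/s) = 589.5 ft/s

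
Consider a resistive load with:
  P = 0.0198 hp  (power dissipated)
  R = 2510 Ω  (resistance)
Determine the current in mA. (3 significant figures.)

76.7 mA

Rearranging: I = √(P/R).
P = 0.0198 hp = 14.76 W; R = 2510 Ω.
I = 0.07670 A
0.07670 A × (1 mA / 0.001000 A) = 76.70 mA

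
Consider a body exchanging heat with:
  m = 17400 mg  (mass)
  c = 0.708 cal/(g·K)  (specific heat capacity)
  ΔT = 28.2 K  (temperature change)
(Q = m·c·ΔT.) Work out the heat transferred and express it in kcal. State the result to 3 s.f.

Q is given directly by: Q = mcΔT.
m = 17400 mg = 0.01740 kg; c = 0.708 cal/(g·K) = 2962 J/(kg·K); ΔT = 28.2 K.
Q = 1454 J
1454 J × (1 kcal / 4184 J) = 0.3474 kcal

0.347 kcal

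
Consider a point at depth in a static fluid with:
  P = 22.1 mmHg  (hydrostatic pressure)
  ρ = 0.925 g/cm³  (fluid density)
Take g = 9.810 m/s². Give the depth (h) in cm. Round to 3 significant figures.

Rearranging P = ρ·g·h for h: h = P/(ρ·g).
P = 22.1 mmHg = 2946 Pa; ρ = 0.925 g/cm³ = 925.0 kg/m³; g = 9.810 m/s².
h = 0.3247 m
0.3247 m × (1 cm / 0.01000 m) = 32.47 cm

32.5 cm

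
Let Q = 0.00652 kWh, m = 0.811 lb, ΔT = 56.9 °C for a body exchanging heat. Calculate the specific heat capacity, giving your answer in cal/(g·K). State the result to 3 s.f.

0.268 cal/(g·K)

Rearranging Q = m·c·ΔT for c: c = Q/(m·ΔT).
Q = 0.00652 kWh = 23472 J; m = 0.811 lb = 0.3679 kg; ΔT = 56.9 °C = 56.90 K.
c = 1121 J/(kg·K)
1121 J/(kg·K) × (1 cal/(g·K) / 4184 J/(kg·K)) = 0.2680 cal/(g·K)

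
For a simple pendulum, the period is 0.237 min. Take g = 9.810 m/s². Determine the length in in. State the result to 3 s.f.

Rearranging T = 2π√(L/g) for L: L = g·(T/2π)².
T = 0.237 min = 14.22 s; g = 9.810 m/s².
L = 50.25 m
50.25 m × (1 in / 0.02540 m) = 1978 in

1980 in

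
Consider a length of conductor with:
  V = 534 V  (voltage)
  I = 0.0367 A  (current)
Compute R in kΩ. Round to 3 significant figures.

From Ohm's law: R = V/I.
V = 534 V; I = 0.0367 A.
R = 14550 Ω
14550 Ω × (1 kΩ / 1000 Ω) = 14.55 kΩ

14.6 kΩ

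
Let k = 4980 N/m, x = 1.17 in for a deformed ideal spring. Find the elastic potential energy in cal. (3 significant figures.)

U is given directly by: U = ½kx².
k = 4980 N/m; x = 1.17 in = 0.02972 m.
U = 2.199 J  (the unit combination reduces to kg·m²/s² = J)
2.199 J × (1 cal / 4.184 J) = 0.5256 cal

0.526 cal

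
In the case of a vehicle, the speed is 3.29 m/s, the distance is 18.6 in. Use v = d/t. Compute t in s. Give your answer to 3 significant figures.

0.144 s

Rearranging v = d/t for t: t = d/v.
v = 3.29 m/s; d = 18.6 in = 0.4724 m.
t = 0.1436 s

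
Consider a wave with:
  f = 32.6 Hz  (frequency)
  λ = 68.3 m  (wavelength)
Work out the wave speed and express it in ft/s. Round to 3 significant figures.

v is given directly by: v = fλ.
f = 32.6 Hz; λ = 68.3 m.
v = 2227 m/s
2227 m/s × (1 ft/s / 0.3048 m/s) = 7305 ft/s

7310 ft/s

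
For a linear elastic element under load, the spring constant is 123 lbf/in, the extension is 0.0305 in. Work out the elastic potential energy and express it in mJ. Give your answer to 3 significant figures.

6.46 mJ

U is given directly by: U = ½kx².
k = 123 lbf/in = 21541 N/m; x = 0.0305 in = 7.747×10^-4 m.
U = 0.006464 J  (the unit combination reduces to kg·m²/s² = J)
0.006464 J × (1 mJ / 0.001000 J) = 6.464 mJ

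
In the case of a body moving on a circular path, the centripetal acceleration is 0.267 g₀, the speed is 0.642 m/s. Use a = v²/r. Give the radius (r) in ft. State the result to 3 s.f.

0.516 ft

Solving a = v²/r for r: r = v²/a.
a = 0.267 g₀ = 2.618 m/s²; v = 0.642 m/s.
r = 0.1574 m
0.1574 m × (1 ft / 0.3048 m) = 0.5164 ft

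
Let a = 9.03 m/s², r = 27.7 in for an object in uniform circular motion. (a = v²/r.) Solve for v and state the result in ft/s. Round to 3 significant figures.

Solving a = v²/r for v: v = √(a·r).
a = 9.03 m/s²; r = 27.7 in = 0.7036 m.
v = 2.521 m/s
2.521 m/s × (1 ft/s / 0.3048 m/s) = 8.270 ft/s

8.27 ft/s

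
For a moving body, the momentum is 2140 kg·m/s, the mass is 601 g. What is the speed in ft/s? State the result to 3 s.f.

11700 ft/s

Rearranging p = m·v for v: v = p/m.
p = 2140 kg·m/s; m = 601 g = 0.6010 kg.
v = 3561 m/s
3561 m/s × (1 ft/s / 0.3048 m/s) = 11682 ft/s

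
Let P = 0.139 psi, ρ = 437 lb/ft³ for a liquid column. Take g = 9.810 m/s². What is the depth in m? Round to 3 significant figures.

Solving P = ρ·g·h for h: h = P/(ρ·g).
P = 0.139 psi = 958.4 Pa; ρ = 437 lb/ft³ = 7000 kg/m³; g = 9.810 m/s².
h = 0.01396 m

0.0140 m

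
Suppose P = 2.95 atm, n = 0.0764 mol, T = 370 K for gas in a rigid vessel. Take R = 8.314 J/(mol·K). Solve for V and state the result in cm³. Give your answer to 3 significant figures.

Solving PV = nRT for V: V = nRT/P.
P = 2.95 atm = 2.989×10^5 Pa; n = 0.0764 mol; T = 370 K; R = 8.314 J/(mol·K).
V = 7.863×10^-4 m³
7.863×10^-4 m³ × (1 cm³ / 1.000×10^-6 m³) = 786.3 cm³

786 cm³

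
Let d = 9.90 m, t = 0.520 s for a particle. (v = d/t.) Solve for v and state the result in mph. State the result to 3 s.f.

42.6 mph

Directly: v = d/t.
d = 9.90 m; t = 0.520 s.
v = 19.04 m/s
19.04 m/s × (1 mph / 0.4470 m/s) = 42.59 mph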